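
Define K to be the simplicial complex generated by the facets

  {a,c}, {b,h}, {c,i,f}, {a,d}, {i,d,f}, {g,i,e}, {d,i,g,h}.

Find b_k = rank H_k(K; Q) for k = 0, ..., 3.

Fix the vertex order a < b < c < d < e < f < g < h < i and write every simplex with vertices in increasing order. Then dim K = 3 and the simplices of K are:

  0-simplices (9): a, b, c, d, e, f, g, h, i
  1-simplices (15): ac, ad, bh, cf, ci, df, dg, dh, di, eg, ei, fi, gh, gi, hi
  2-simplices (7): cfi, dfi, dgh, dgi, dhi, egi, ghi
  3-simplices (1): dghi

so the chain groups are C_0 ≅ Z^9, C_1 ≅ Z^15, C_2 ≅ Z^7, C_3 ≅ Z^1.

Boundary ∂_1: C_1 → C_0 maps an edge to its endpoints' difference, ∂[p,q] = q − p.
This gives a 9×15 integer matrix of rank 8; reducing to Smith normal form yields diagonal entries (1,1,1,1,1,1,1,1).

∂_2: C_2 → C_1 maps a triangle to the signed sum of its edges. For instance
  ∂ghi = hi − gi + gh,
  ∂cfi = fi − ci + cf.
The 15×7 boundary matrix has rank 6 and Smith normal form diag(1,1,1,1,1,1).

The boundary map ∂_3: C_3 → C_2 sends each 3-simplex σ to the alternating sum Σ_i (−1)^i (σ with its i-th vertex removed). For instance
  ∂dghi = ghi − dhi + dgi − dgh.
As a 7×1 matrix over Z this has rank 1, with invariant factors (1).

Computing H_k = (kernel of ∂_k) / (image of ∂_{k+1}):

  H_0: rank C_0 − rank ∂_1 = 9 − 8 = 1, and the invariant factors of ∂_1 are all 1, so H_0 ≅ Z.
  H_1: rank ker ∂_1 − rank ∂_2 = (15 − 8) − 6 = 1, and the invariant factors of ∂_2 are all 1, so H_1 ≅ Z.
  H_2: rank ker ∂_2 − rank ∂_3 = (7 − 6) − 1 = 0, and the invariant factors of ∂_3 are all 1, so H_2 ≅ 0.
  H_3: rank ker ∂_3 − rank ∂_4 = (1 − 1) − 0 = 0, and there is no ∂_4, so H_3 ≅ 0.

Hence the Betti numbers are b_0 = 1, b_1 = 1, b_2 = 0, b_3 = 0.

b_0 = 1, b_1 = 1, b_2 = 0, b_3 = 0.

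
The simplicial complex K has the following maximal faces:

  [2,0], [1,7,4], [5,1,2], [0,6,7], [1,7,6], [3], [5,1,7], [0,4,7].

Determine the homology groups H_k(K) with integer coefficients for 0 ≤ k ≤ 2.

Order the vertices as 0 < 1 < 2 < 3 < 4 < 5 < 6 < 7. Listing each simplex with vertices in this order, K has dimension 2 with simplices:

  0-simplices (8): [0], [1], [2], [3], [4], [5], [6], [7]
  1-simplices (13): [0,2], [0,4], [0,6], [0,7], [1,2], [1,4], [1,5], [1,6], [1,7], [2,5], [4,7], [5,7], [6,7]
  2-simplices (6): [0,4,7], [0,6,7], [1,2,5], [1,4,7], [1,5,7], [1,6,7]

giving chain groups C_0 ≅ Z^8, C_1 ≅ Z^13, C_2 ≅ Z^6.

Boundary ∂_1: C_1 → C_0 is given by ∂[p,q] = [q] − [p].
This gives a 8×13 integer matrix of rank 6; reducing to Smith normal form yields diagonal entries (1,1,1,1,1,1).

Boundary ∂_2: C_2 → C_1 sends each 2-simplex [p,q,r] to [q,r] − [p,r] + [p,q]. For instance
  ∂[1,4,7] = [4,7] − [1,7] + [1,4],
  ∂[0,4,7] = [4,7] − [0,7] + [0,4].
This gives a 13×6 integer matrix of rank 6; reducing to Smith normal form yields diagonal entries (1,1,1,1,1,1).

Now H_k = ker ∂_k / im ∂_{k+1}, so:

  H_0: rank C_0 − rank ∂_1 = 8 − 6 = 2, and the invariant factors of ∂_1 are all 1, so H_0 ≅ Z^2.
  H_1: rank ker ∂_1 − rank ∂_2 = (13 − 6) − 6 = 1, and the invariant factors of ∂_2 are all 1, so H_1 ≅ Z.
  H_2: rank ker ∂_2 − rank ∂_3 = (6 − 6) − 0 = 0, and there is no ∂_3, so H_2 ≅ 0.

As a check, the Euler characteristic is 8 − 13 + 6 = 1, which agrees with 2 − 1 + 0 = 1.

H_0 ≅ Z^2,  H_1 ≅ Z,  H_2 = 0.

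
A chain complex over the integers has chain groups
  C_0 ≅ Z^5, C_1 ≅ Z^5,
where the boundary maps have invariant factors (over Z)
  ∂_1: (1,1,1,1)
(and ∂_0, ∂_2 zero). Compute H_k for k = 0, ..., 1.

H_0: b_0 = 5 − 0 − 4 = 1; torsion from ∂_1 factors > 1: none. So H_0 = Z.
H_1: b_1 = 5 − 4 − 0 = 1; torsion from ∂_2 factors > 1: none. So H_1 = Z.

H_0 = Z,  H_1 = Z.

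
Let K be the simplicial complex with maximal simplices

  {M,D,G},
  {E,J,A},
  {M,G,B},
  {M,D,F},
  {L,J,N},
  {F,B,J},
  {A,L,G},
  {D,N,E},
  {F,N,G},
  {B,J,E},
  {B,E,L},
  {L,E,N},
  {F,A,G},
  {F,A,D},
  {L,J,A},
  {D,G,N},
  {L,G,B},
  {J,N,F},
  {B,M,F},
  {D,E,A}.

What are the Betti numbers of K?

b_0 = 1, b_1 = 1, b_2 = 0.

Order the vertices as A < B < D < E < F < G < J < L < M < N. Listing each simplex with vertices in this order, K has dimension 2 with simplices:

  0-simplices (10): A, B, D, E, F, G, J, L, M, N
  1-simplices (30): AD, AE, AF, AG, AJ, AL, BE, BF, BG, BJ, BL, BM, DE, DF, DG, DM, DN, EJ, EL, EN, FG, FJ, FM, FN, GL, GM, GN, JL, JN, LN
  2-simplices (20): ADE, ADF, AEJ, AFG, AGL, AJL, BEJ, BEL, BFJ, BFM, BGL, BGM, DEN, DFM, DGM, DGN, ELN, FGN, FJN, JLN

giving chain groups C_0 ≅ Z^10, C_1 ≅ Z^30, C_2 ≅ Z^20.

The boundary map ∂_1: C_1 → C_0 is given by ∂[p,q] = [q] − [p].
This gives a 10×30 integer matrix of rank 9; reducing to Smith normal form yields diagonal entries (1,1,1,1,1,1,1,1,1).

∂_2: C_2 → C_1 sends each 2-simplex [p,q,r] to [q,r] − [p,r] + [p,q]. For instance
  ∂BEL = EL − BL + BE,
  ∂FGN = GN − FN + FG.
As a 30×20 matrix over Z this has rank 20, with invariant factors (1,1,1,1,1,1,1,1,1,1,1,1,1,1,1,1,1,1,1,2).

Computing H_k = (kernel of ∂_k) / (image of ∂_{k+1}):

  H_0: rank C_0 − rank ∂_1 = 10 − 9 = 1, and the invariant factors of ∂_1 are all 1, so H_0 ≅ Z.
  H_1: rank ker ∂_1 − rank ∂_2 = (30 − 9) − 20 = 1, and ∂_2 has invariant factor 2 > 1, so H_1 ≅ Z ⊕ Z/2.
  H_2: rank ker ∂_2 − rank ∂_3 = (20 − 20) − 0 = 0, and there is no ∂_3, so H_2 ≅ 0.

As a check, the Euler characteristic is 10 − 30 + 20 = 0, which agrees with 1 − 1 + 0 = 0.

Hence the Betti numbers are b_0 = 1, b_1 = 1, b_2 = 0.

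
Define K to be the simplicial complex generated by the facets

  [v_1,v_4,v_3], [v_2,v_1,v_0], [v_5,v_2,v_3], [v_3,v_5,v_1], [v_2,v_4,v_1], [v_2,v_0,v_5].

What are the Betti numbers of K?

We work with the vertex ordering v_0 < v_1 < v_2 < v_3 < v_4 < v_5. The simplices of K, each written with vertices in increasing order, are:

  0-simplices (6): [v_0], [v_1], [v_2], [v_3], [v_4], [v_5]
  1-simplices (12): [v_0,v_1], [v_0,v_2], [v_0,v_5], [v_1,v_2], [v_1,v_3], [v_1,v_4], [v_1,v_5], [v_2,v_3], [v_2,v_4], [v_2,v_5], [v_3,v_4], [v_3,v_5]
  2-simplices (6): [v_0,v_1,v_2], [v_0,v_2,v_5], [v_1,v_2,v_4], [v_1,v_3,v_4], [v_1,v_3,v_5], [v_2,v_3,v_5]

so the chain groups are C_0 ≅ Z^6, C_1 ≅ Z^12, C_2 ≅ Z^6.

Boundary ∂_1: C_1 → C_0 is given by ∂[p,q] = [q] − [p]. For instance
  ∂[v_2,v_4] = [v_4] − [v_2].
This gives a 6×12 integer matrix of rank 5; reducing to Smith normal form yields diagonal entries (1,1,1,1,1).

Boundary ∂_2: C_2 → C_1 sends each 2-simplex [p,q,r] to [q,r] − [p,r] + [p,q]. For instance
  ∂[v_1,v_2,v_4] = [v_2,v_4] − [v_1,v_4] + [v_1,v_2],
  ∂[v_0,v_2,v_5] = [v_2,v_5] − [v_0,v_5] + [v_0,v_2].
As a 12×6 matrix over Z this has rank 6, with invariant factors (1,1,1,1,1,1).

Now H_k = ker ∂_k / im ∂_{k+1}, so:

  H_0: rank C_0 − rank ∂_1 = 6 − 5 = 1, and the invariant factors of ∂_1 are all 1, so H_0 ≅ Z.
  H_1: rank ker ∂_1 − rank ∂_2 = (12 − 5) − 6 = 1, and the invariant factors of ∂_2 are all 1, so H_1 ≅ Z.
  H_2: rank ker ∂_2 − rank ∂_3 = (6 − 6) − 0 = 0, and there is no ∂_3, so H_2 ≅ 0.

(K is a triangulation of the cylinder S^1 x I.)

Hence the Betti numbers are b_0 = 1, b_1 = 1, b_2 = 0.

b_0 = 1, b_1 = 1, b_2 = 0.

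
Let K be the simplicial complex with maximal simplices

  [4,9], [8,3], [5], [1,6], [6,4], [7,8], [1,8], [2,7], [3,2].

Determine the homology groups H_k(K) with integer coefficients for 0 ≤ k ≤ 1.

H_0 = Z^2,  H_1 = Z.

We work with the vertex ordering 1 < 2 < 3 < 4 < 5 < 6 < 7 < 8 < 9. The simplices of K, each written with vertices in increasing order, are:

  0-simplices (9): [1], [2], [3], [4], [5], [6], [7], [8], [9]
  1-simplices (8): [1,6], [1,8], [2,3], [2,7], [3,8], [4,6], [4,9], [7,8]

giving chain groups C_0 ≅ Z^9, C_1 ≅ Z^8.

∂_1: C_1 → C_0 maps an edge to its endpoints' difference, ∂[p,q] = q − p.
This gives a 9×8 integer matrix of rank 7; reducing to Smith normal form yields diagonal entries (1,1,1,1,1,1,1).

Reading off H_k = ker ∂_k / im ∂_{k+1}:

  H_0: rank C_0 − rank ∂_1 = 9 − 7 = 2, and the invariant factors of ∂_1 are all 1, so H_0 = Z^2.
  H_1: rank ker ∂_1 − rank ∂_2 = (8 − 7) − 0 = 1, and there is no ∂_2, so H_1 = Z.

As a check, the Euler characteristic is 9 − 8 = 1, which agrees with 2 − 1 = 1.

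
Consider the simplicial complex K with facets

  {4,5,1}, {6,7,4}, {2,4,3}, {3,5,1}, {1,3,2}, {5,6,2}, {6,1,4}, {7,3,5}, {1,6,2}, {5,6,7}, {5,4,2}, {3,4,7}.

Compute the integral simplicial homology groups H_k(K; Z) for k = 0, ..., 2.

Order the vertices as 1 < 2 < 3 < 4 < 5 < 6 < 7. Listing each simplex with vertices in this order, K has dimension 2 with simplices:

  0-simplices (7): [1], [2], [3], [4], [5], [6], [7]
  1-simplices (18): [1,2], [1,3], [1,4], [1,5], [1,6], [2,3], [2,4], [2,5], [2,6], [3,4], [3,5], [3,7], [4,5], [4,6], [4,7], [5,6], [5,7], [6,7]
  2-simplices (12): [1,2,3], [1,2,6], [1,3,5], [1,4,5], [1,4,6], [2,3,4], [2,4,5], [2,5,6], [3,4,7], [3,5,7], [4,6,7], [5,6,7]

Hence C_0 ≅ Z^7, C_1 ≅ Z^18, C_2 ≅ Z^12.

Boundary ∂_1: C_1 → C_0 is given by ∂[p,q] = [q] − [p].
The 7×18 boundary matrix has rank 6 and Smith normal form diag(1,1,1,1,1,1).

The boundary map ∂_2: C_2 → C_1 maps a triangle to the signed sum of its edges. For instance
  ∂[1,2,3] = [2,3] − [1,3] + [1,2],
  ∂[5,6,7] = [6,7] − [5,7] + [5,6].
The 18×12 boundary matrix has rank 12 and Smith normal form diag(1,1,1,1,1,1,1,1,1,1,1,2).

Now H_k = ker ∂_k / im ∂_{k+1}, so:

  H_0: rank C_0 − rank ∂_1 = 7 − 6 = 1, and the invariant factors of ∂_1 are all 1, so H_0 ≅ Z.
  H_1: rank ker ∂_1 − rank ∂_2 = (18 − 6) − 12 = 0, and ∂_2 has invariant factor 2 > 1, so H_1 ≅ Z_2.
  H_2: rank ker ∂_2 − rank ∂_3 = (12 − 12) − 0 = 0, and there is no ∂_3, so H_2 ≅ 0.

(K is a triangulation of the real projective plane RP^2.)

H_0 ≅ Z,  H_1 ≅ Z_2,  H_2 = 0.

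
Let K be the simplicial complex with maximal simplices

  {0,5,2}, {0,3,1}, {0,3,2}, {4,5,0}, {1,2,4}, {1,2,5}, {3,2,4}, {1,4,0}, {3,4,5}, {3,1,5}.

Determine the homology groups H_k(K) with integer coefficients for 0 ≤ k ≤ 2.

Order the vertices as 0 < 1 < 2 < 3 < 4 < 5. Listing each simplex with vertices in this order, K has dimension 2 with simplices:

  0-simplices (6): [0], [1], [2], [3], [4], [5]
  1-simplices (15): [0,1], [0,2], [0,3], [0,4], [0,5], [1,2], [1,3], [1,4], [1,5], [2,3], [2,4], [2,5], [3,4], [3,5], [4,5]
  2-simplices (10): [0,1,3], [0,1,4], [0,2,3], [0,2,5], [0,4,5], [1,2,4], [1,2,5], [1,3,5], [2,3,4], [3,4,5]

so the chain groups are C_0 ≅ Z^6, C_1 ≅ Z^15, C_2 ≅ Z^10.

∂_1: C_1 → C_0 sends each edge [p,q] (with p < q) to q − p. For instance
  ∂[3,4] = [4] − [3].
This gives a 6×15 integer matrix of rank 5; reducing to Smith normal form yields diagonal entries (1,1,1,1,1).

∂_2: C_2 → C_1 maps a triangle to the signed sum of its edges. For instance
  ∂[2,3,4] = [3,4] − [2,4] + [2,3],
  ∂[0,2,3] = [2,3] − [0,3] + [0,2].
This gives a 15×10 integer matrix of rank 10; reducing to Smith normal form yields diagonal entries (1,1,1,1,1,1,1,1,1,2).

Now H_k = ker ∂_k / im ∂_{k+1}, so:

  H_0: rank C_0 − rank ∂_1 = 6 − 5 = 1, and the invariant factors of ∂_1 are all 1, so H_0 = Z.
  H_1: rank ker ∂_1 − rank ∂_2 = (15 − 5) − 10 = 0, and ∂_2 has invariant factor 2 > 1, so H_1 = Z/2.
  H_2: rank ker ∂_2 − rank ∂_3 = (10 − 10) − 0 = 0, and there is no ∂_3, so H_2 = 0.

H_0 ≅ Z,  H_1 ≅ Z/2,  H_2 = 0.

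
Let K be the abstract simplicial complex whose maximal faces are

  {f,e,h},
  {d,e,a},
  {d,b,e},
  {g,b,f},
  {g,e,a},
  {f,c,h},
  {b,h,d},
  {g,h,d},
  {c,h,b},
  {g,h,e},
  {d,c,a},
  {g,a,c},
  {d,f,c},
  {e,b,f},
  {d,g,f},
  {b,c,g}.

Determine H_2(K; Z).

H_2 = Z.

We work with the vertex ordering a < b < c < d < e < f < g < h. The simplices of K, each written with vertices in increasing order, are:

  0-simplices (8): a, b, c, d, e, f, g, h
  1-simplices (24): ac, ad, ae, ag, bc, bd, be, bf, bg, bh, cd, cf, cg, ch, de, df, dg, dh, ef, eg, eh, fg, fh, gh
  2-simplices (16): acd, acg, ade, aeg, bcg, bch, bde, bdh, bef, bfg, cdf, cfh, dfg, dgh, efh, egh

giving chain groups C_0 ≅ Z^8, C_1 ≅ Z^24, C_2 ≅ Z^16.

The boundary map ∂_1: C_1 → C_0 is given by ∂[p,q] = [q] − [p]. For instance
  ∂bd = d − b.
The resulting 8×24 matrix has rank 7, and its Smith normal form has invariant factors (1,1,1,1,1,1,1).

∂_2: C_2 → C_1 acts by ∂[p,q,r] = [q,r] − [p,r] + [p,q]. For instance
  ∂acg = cg − ag + ac,
  ∂dfg = fg − dg + df.
As a 24×16 matrix over Z this has rank 15, with invariant factors (1,1,1,1,1,1,1,1,1,1,1,1,1,1,1).

Computing H_k = (kernel of ∂_k) / (image of ∂_{k+1}):

  H_2: rank ker ∂_2 − rank ∂_3 = (16 − 15) − 0 = 1, and there is no ∂_3, so H_2 ≅ Z.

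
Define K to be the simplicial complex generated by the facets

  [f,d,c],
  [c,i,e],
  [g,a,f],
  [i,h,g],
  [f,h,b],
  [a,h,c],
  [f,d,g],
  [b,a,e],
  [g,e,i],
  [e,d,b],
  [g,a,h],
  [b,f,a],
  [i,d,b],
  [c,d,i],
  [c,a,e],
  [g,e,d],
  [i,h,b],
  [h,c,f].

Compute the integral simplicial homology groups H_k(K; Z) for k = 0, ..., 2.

Fix the vertex order a < b < c < d < e < f < g < h < i and write every simplex with vertices in increasing order. Then dim K = 2 and the simplices of K are:

  0-simplices (9): a, b, c, d, e, f, g, h, i
  1-simplices (27): ab, ac, ae, af, ag, ah, bd, be, bf, bh, bi, cd, ce, cf, ch, ci, de, df, dg, di, eg, ei, fg, fh, gh, gi, hi
  2-simplices (18): abe, abf, ace, ach, afg, agh, bde, bdi, bfh, bhi, cdf, cdi, cei, cfh, deg, dfg, egi, ghi

giving chain groups C_0 ≅ Z^9, C_1 ≅ Z^27, C_2 ≅ Z^18.

Boundary ∂_1: C_1 → C_0 sends each edge [p,q] (with p < q) to q − p.
As a 9×27 matrix over Z this has rank 8, with invariant factors (1,1,1,1,1,1,1,1).

Boundary ∂_2: C_2 → C_1 sends each 2-simplex [p,q,r] to [q,r] − [p,r] + [p,q]. For instance
  ∂cdi = di − ci + cd,
  ∂ace = ce − ae + ac.
The 27×18 boundary matrix has rank 18 and Smith normal form diag(1,1,1,1,1,1,1,1,1,1,1,1,1,1,1,1,1,2).

Reading off H_k = ker ∂_k / im ∂_{k+1}:

  H_0: rank C_0 − rank ∂_1 = 9 − 8 = 1, and the invariant factors of ∂_1 are all 1, so H_0 ≅ Z.
  H_1: rank ker ∂_1 − rank ∂_2 = (27 − 8) − 18 = 1, and ∂_2 has invariant factor 2 > 1, so H_1 ≅ Z ⊕ Z/2.
  H_2: rank ker ∂_2 − rank ∂_3 = (18 − 18) − 0 = 0, and there is no ∂_3, so H_2 ≅ 0.

(K is a triangulation of the Klein bottle.)

H_0 ≅ Z,  H_1 ≅ Z ⊕ Z/2,  H_2 = 0.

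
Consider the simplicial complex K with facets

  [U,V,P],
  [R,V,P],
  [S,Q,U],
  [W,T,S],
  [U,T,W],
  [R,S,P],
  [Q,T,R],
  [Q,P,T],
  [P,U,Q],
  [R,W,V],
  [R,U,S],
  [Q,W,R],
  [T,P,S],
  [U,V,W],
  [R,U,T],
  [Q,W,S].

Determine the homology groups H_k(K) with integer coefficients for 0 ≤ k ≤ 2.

We work with the vertex ordering P < Q < R < S < T < U < V < W. The simplices of K, each written with vertices in increasing order, are:

  0-simplices (8): P, Q, R, S, T, U, V, W
  1-simplices (24): PQ, PR, PS, PT, PU, PV, QR, QS, QT, QU, QW, RS, RT, RU, RV, RW, ST, SU, SW, TU, TW, UV, UW, VW
  2-simplices (16): PQT, PQU, PRS, PRV, PST, PUV, QRT, QRW, QSU, QSW, RSU, RTU, RVW, STW, TUW, UVW

Hence C_0 ≅ Z^8, C_1 ≅ Z^24, C_2 ≅ Z^16.

∂_1: C_1 → C_0 sends each edge [p,q] (with p < q) to q − p.
As a 8×24 matrix over Z this has rank 7, with invariant factors (1,1,1,1,1,1,1).

Boundary ∂_2: C_2 → C_1 maps a triangle to the signed sum of its edges. For instance
  ∂QRT = RT − QT + QR,
  ∂PQU = QU − PU + PQ.
The resulting 24×16 matrix has rank 15, and its Smith normal form has invariant factors (1,1,1,1,1,1,1,1,1,1,1,1,1,1,1).

Computing H_k = (kernel of ∂_k) / (image of ∂_{k+1}):

  H_0: rank C_0 − rank ∂_1 = 8 − 7 = 1, and the invariant factors of ∂_1 are all 1, so H_0 ≅ Z.
  H_1: rank ker ∂_1 − rank ∂_2 = (24 − 7) − 15 = 2, and the invariant factors of ∂_2 are all 1, so H_1 ≅ Z^2.
  H_2: rank ker ∂_2 − rank ∂_3 = (16 − 15) − 0 = 1, and there is no ∂_3, so H_2 ≅ Z.

H_0 ≅ Z,  H_1 ≅ Z^2,  H_2 ≅ Z.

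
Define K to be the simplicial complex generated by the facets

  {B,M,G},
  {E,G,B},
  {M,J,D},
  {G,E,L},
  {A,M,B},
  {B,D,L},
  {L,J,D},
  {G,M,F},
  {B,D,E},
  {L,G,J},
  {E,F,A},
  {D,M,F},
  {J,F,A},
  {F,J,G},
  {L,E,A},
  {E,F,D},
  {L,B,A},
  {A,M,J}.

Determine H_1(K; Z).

K has 9 vertices, 27 edges, 18 triangles.
rank ∂_1 = 8, rank ∂_2 = 18 ⇒ b_1 = 27 − 8 − 18 = 1; ∂_2 has invariant factor(s) [2] giving torsion. So H_1 = Z ⊕ Z_2.

H_1 ≅ Z ⊕ Z_2.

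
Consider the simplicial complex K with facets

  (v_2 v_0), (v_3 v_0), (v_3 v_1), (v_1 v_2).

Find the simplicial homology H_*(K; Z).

H_0 ≅ Z,  H_1 ≅ Z.

Order the vertices as v_0 < v_1 < v_2 < v_3. Listing each simplex with vertices in this order, K has dimension 1 with simplices:

  0-simplices (4): [v_0], [v_1], [v_2], [v_3]
  1-simplices (4): [v_0,v_2], [v_0,v_3], [v_1,v_2], [v_1,v_3]

Hence C_0 ≅ Z^4, C_1 ≅ Z^4.

Boundary ∂_1: C_1 → C_0 sends each edge [p,q] (with p < q) to q − p.
The 4×4 boundary matrix has rank 3 and Smith normal form diag(1,1,1).

From H_k ≅ ker(∂_k) / im(∂_{k+1}) we obtain:

  H_0: rank C_0 − rank ∂_1 = 4 − 3 = 1, and the invariant factors of ∂_1 are all 1, so H_0 = Z.
  H_1: rank ker ∂_1 − rank ∂_2 = (4 − 3) − 0 = 1, and there is no ∂_2, so H_1 = Z.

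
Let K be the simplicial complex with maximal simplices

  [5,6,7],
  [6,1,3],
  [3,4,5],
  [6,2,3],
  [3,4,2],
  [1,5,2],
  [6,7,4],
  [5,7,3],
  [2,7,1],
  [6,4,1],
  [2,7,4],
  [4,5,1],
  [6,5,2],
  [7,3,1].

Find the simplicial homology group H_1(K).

Order the vertices as 1 < 2 < 3 < 4 < 5 < 6 < 7. Listing each simplex with vertices in this order, K has dimension 2 with simplices:

  0-simplices (7): [1], [2], [3], [4], [5], [6], [7]
  1-simplices (21): [1,2], [1,3], [1,4], [1,5], [1,6], [1,7], [2,3], [2,4], [2,5], [2,6], [2,7], [3,4], [3,5], [3,6], [3,7], [4,5], [4,6], [4,7], [5,6], [5,7], [6,7]
  2-simplices (14): [1,2,5], [1,2,7], [1,3,6], [1,3,7], [1,4,5], [1,4,6], [2,3,4], [2,3,6], [2,4,7], [2,5,6], [3,4,5], [3,5,7], [4,6,7], [5,6,7]

so the chain groups are C_0 ≅ Z^7, C_1 ≅ Z^21, C_2 ≅ Z^14.

The boundary map ∂_1: C_1 → C_0 maps an edge to its endpoints' difference, ∂[p,q] = q − p.
The resulting 7×21 matrix has rank 6, and its Smith normal form has invariant factors (1,1,1,1,1,1).

The boundary map ∂_2: C_2 → C_1 acts by ∂[p,q,r] = [q,r] − [p,r] + [p,q]. For instance
  ∂[2,5,6] = [5,6] − [2,6] + [2,5],
  ∂[1,2,5] = [2,5] − [1,5] + [1,2].
As a 21×14 matrix over Z this has rank 13, with invariant factors (1,1,1,1,1,1,1,1,1,1,1,1,1).

Now H_k = ker ∂_k / im ∂_{k+1}, so:

  H_1: rank ker ∂_1 − rank ∂_2 = (21 − 6) − 13 = 2, and the invariant factors of ∂_2 are all 1, so H_1 = Z^2.

(K is a triangulation of the torus T^2.)

H_1 = Z^2.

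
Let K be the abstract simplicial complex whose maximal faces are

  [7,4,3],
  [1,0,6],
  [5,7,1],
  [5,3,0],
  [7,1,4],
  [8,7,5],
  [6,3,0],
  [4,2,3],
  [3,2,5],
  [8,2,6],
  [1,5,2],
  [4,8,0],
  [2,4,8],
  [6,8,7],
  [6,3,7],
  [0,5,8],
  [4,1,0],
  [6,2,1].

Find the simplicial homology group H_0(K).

We work with the vertex ordering 0 < 1 < 2 < 3 < 4 < 5 < 6 < 7 < 8. The simplices of K, each written with vertices in increasing order, are:

  0-simplices (9): [0], [1], [2], [3], [4], [5], [6], [7], [8]
  1-simplices (27): (27 of them)
  2-simplices (18): [0,1,4], [0,1,6], [0,3,5], [0,3,6], [0,4,8], [0,5,8], [1,2,5], [1,2,6], [1,4,7], [1,5,7], [2,3,4], [2,3,5], [2,4,8], [2,6,8], [3,4,7], [3,6,7], [5,7,8], [6,7,8]

giving chain groups C_0 ≅ Z^9, C_1 ≅ Z^27, C_2 ≅ Z^18.

The boundary map ∂_1: C_1 → C_0 maps an edge to its endpoints' difference, ∂[p,q] = q − p. For instance
  ∂[0,4] = [4] − [0].
As a 9×27 matrix over Z this has rank 8, with invariant factors (1,1,1,1,1,1,1,1).

∂_2: C_2 → C_1 acts by ∂[p,q,r] = [q,r] − [p,r] + [p,q]. For instance
  ∂[0,5,8] = [5,8] − [0,8] + [0,5],
  ∂[0,3,6] = [3,6] − [0,6] + [0,3].
As a 27×18 matrix over Z this has rank 17, with invariant factors (1,1,1,1,1,1,1,1,1,1,1,1,1,1,1,1,1).

Reading off H_k = ker ∂_k / im ∂_{k+1}:

  H_0: rank C_0 − rank ∂_1 = 9 − 8 = 1, and the invariant factors of ∂_1 are all 1, so H_0 ≅ Z.

H_0 ≅ Z.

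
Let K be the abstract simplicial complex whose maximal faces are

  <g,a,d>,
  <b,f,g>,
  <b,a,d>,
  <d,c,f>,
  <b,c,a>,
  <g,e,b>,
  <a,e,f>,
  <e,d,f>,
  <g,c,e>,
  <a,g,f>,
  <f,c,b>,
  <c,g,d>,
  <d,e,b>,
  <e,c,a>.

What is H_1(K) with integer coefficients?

K has 7 vertices, 21 edges, 14 triangles.
rank ∂_1 = 6, rank ∂_2 = 13 ⇒ b_1 = 21 − 6 − 13 = 2; all invariant factors of ∂_2 are 1 so no torsion. So H_1 ≅ Z^2.

H_1 ≅ Z^2.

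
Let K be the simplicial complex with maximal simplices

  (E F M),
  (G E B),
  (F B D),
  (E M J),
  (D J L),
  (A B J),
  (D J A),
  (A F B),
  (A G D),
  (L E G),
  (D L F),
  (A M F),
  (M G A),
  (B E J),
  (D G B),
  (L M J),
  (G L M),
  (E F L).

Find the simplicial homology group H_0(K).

K has 9 vertices, 27 edges, 18 triangles.
rank ∂_0 = 0, rank ∂_1 = 8 ⇒ b_0 = 9 − 0 − 8 = 1; all invariant factors of ∂_1 are 1 so no torsion. So H_0 ≅ Z.

H_0 = Z.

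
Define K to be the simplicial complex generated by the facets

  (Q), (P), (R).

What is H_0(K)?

We work with the vertex ordering P < Q < R. The simplices of K, each written with vertices in increasing order, are:

  0-simplices (3): P, Q, R

giving chain groups C_0 ≅ Z^3.

Computing H_k = (kernel of ∂_k) / (image of ∂_{k+1}):

  H_0: rank C_0 − rank ∂_1 = 3 − 0 = 3, and there is no ∂_1, so H_0 ≅ Z^3.

H_0 = Z^3.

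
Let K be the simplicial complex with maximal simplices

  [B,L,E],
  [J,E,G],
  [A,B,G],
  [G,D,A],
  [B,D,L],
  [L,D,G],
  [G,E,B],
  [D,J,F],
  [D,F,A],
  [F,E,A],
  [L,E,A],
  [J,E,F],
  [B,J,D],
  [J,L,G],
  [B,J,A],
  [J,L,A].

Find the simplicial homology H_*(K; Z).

H_0 = Z,  H_1 = Z^2,  H_2 = Z.

We work with the vertex ordering A < B < D < E < F < G < J < L. The simplices of K, each written with vertices in increasing order, are:

  0-simplices (8): A, B, D, E, F, G, J, L
  1-simplices (24): AB, AD, AE, AF, AG, AJ, AL, BD, BE, BG, BJ, BL, DF, DG, DJ, DL, EF, EG, EJ, EL, FJ, GJ, GL, JL
  2-simplices (16): ABG, ABJ, ADF, ADG, AEF, AEL, AJL, BDJ, BDL, BEG, BEL, DFJ, DGL, EFJ, EGJ, GJL

Hence C_0 ≅ Z^8, C_1 ≅ Z^24, C_2 ≅ Z^16.

∂_1: C_1 → C_0 is given by ∂[p,q] = [q] − [p]. For instance
  ∂BD = D − B.
As a 8×24 matrix over Z this has rank 7, with invariant factors (1,1,1,1,1,1,1).

Boundary ∂_2: C_2 → C_1 sends each 2-simplex [p,q,r] to [q,r] − [p,r] + [p,q]. For instance
  ∂BEG = EG − BG + BE,
  ∂ADF = DF − AF + AD.
As a 24×16 matrix over Z this has rank 15, with invariant factors (1,1,1,1,1,1,1,1,1,1,1,1,1,1,1).

Reading off H_k = ker ∂_k / im ∂_{k+1}:

  H_0: rank C_0 − rank ∂_1 = 8 − 7 = 1, and the invariant factors of ∂_1 are all 1, so H_0 = Z.
  H_1: rank ker ∂_1 − rank ∂_2 = (24 − 7) − 15 = 2, and the invariant factors of ∂_2 are all 1, so H_1 = Z^2.
  H_2: rank ker ∂_2 − rank ∂_3 = (16 − 15) − 0 = 1, and there is no ∂_3, so H_2 = Z.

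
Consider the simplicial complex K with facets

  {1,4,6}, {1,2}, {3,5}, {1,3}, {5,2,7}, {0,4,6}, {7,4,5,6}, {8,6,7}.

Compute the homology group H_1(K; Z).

We work with the vertex ordering 0 < 1 < 2 < 3 < 4 < 5 < 6 < 7 < 8. The simplices of K, each written with vertices in increasing order, are:

  0-simplices (9): [0], [1], [2], [3], [4], [5], [6], [7], [8]
  1-simplices (17): [0,4], [0,6], [1,2], [1,3], [1,4], [1,6], [2,5], [2,7], [3,5], [4,5], [4,6], [4,7], [5,6], [5,7], [6,7], [6,8], [7,8]
  2-simplices (8): [0,4,6], [1,4,6], [2,5,7], [4,5,6], [4,5,7], [4,6,7], [5,6,7], [6,7,8]
  3-simplices (1): [4,5,6,7]

Hence C_0 ≅ Z^9, C_1 ≅ Z^17, C_2 ≅ Z^8, C_3 ≅ Z^1.

The boundary map ∂_1: C_1 → C_0 maps an edge to its endpoints' difference, ∂[p,q] = q − p.
As a 9×17 matrix over Z this has rank 8, with invariant factors (1,1,1,1,1,1,1,1).

Boundary ∂_2: C_2 → C_1 acts by ∂[p,q,r] = [q,r] − [p,r] + [p,q]. For instance
  ∂[2,5,7] = [5,7] − [2,7] + [2,5],
  ∂[6,7,8] = [7,8] − [6,8] + [6,7].
The resulting 17×8 matrix has rank 7, and its Smith normal form has invariant factors (1,1,1,1,1,1,1).

The boundary map ∂_3: C_3 → C_2 sends each 3-simplex σ to the alternating sum Σ_i (−1)^i (σ with its i-th vertex removed). For instance
  ∂[4,5,6,7] = [5,6,7] − [4,6,7] + [4,5,7] − [4,5,6].
The resulting 8×1 matrix has rank 1, and its Smith normal form has invariant factors (1).

From H_k ≅ ker(∂_k) / im(∂_{k+1}) we obtain:

  H_1: rank ker ∂_1 − rank ∂_2 = (17 − 8) − 7 = 2, and the invariant factors of ∂_2 are all 1, so H_1 ≅ Z^2.

H_1 = Z^2.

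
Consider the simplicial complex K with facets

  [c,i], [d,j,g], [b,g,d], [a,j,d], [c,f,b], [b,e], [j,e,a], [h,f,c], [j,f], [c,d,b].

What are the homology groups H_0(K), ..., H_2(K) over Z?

H_0 ≅ Z,  H_1 ≅ Z^2,  H_2 = 0.

We work with the vertex ordering a < b < c < d < e < f < g < h < i < j. The simplices of K, each written with vertices in increasing order, are:

  0-simplices (10): a, b, c, d, e, f, g, h, i, j
  1-simplices (18): ad, ae, aj, bc, bd, be, bf, bg, cd, cf, ch, ci, dg, dj, ej, fh, fj, gj
  2-simplices (7): adj, aej, bcd, bcf, bdg, cfh, dgj

Hence C_0 ≅ Z^10, C_1 ≅ Z^18, C_2 ≅ Z^7.

Boundary ∂_1: C_1 → C_0 is given by ∂[p,q] = [q] − [p]. For instance
  ∂fh = h − f.
The resulting 10×18 matrix has rank 9, and its Smith normal form has invariant factors (1,1,1,1,1,1,1,1,1).

∂_2: C_2 → C_1 acts by ∂[p,q,r] = [q,r] − [p,r] + [p,q]. For instance
  ∂bcf = cf − bf + bc,
  ∂dgj = gj − dj + dg.
The 18×7 boundary matrix has rank 7 and Smith normal form diag(1,1,1,1,1,1,1).

From H_k ≅ ker(∂_k) / im(∂_{k+1}) we obtain:

  H_0: rank C_0 − rank ∂_1 = 10 − 9 = 1, and the invariant factors of ∂_1 are all 1, so H_0 = Z.
  H_1: rank ker ∂_1 − rank ∂_2 = (18 − 9) − 7 = 2, and the invariant factors of ∂_2 are all 1, so H_1 = Z^2.
  H_2: rank ker ∂_2 − rank ∂_3 = (7 − 7) − 0 = 0, and there is no ∂_3, so H_2 = 0.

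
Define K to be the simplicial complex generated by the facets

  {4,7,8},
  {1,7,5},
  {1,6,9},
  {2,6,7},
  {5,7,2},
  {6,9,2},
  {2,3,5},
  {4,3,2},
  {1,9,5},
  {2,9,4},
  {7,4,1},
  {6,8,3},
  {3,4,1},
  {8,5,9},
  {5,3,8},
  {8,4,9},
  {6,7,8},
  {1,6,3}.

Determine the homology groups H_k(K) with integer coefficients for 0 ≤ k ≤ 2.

H_0 ≅ Z,  H_1 ≅ Z^2,  H_2 ≅ Z.

Order the vertices as 1 < 2 < 3 < 4 < 5 < 6 < 7 < 8 < 9. Listing each simplex with vertices in this order, K has dimension 2 with simplices:

  0-simplices (9): [1], [2], [3], [4], [5], [6], [7], [8], [9]
  1-simplices (27): (27 of them)
  2-simplices (18): [1,3,4], [1,3,6], [1,4,7], [1,5,7], [1,5,9], [1,6,9], [2,3,4], [2,3,5], [2,4,9], [2,5,7], [2,6,7], [2,6,9], [3,5,8], [3,6,8], [4,7,8], [4,8,9], [5,8,9], [6,7,8]

giving chain groups C_0 ≅ Z^9, C_1 ≅ Z^27, C_2 ≅ Z^18.

The boundary map ∂_1: C_1 → C_0 is given by ∂[p,q] = [q] − [p].
As a 9×27 matrix over Z this has rank 8, with invariant factors (1,1,1,1,1,1,1,1).

Boundary ∂_2: C_2 → C_1 sends each 2-simplex [p,q,r] to [q,r] − [p,r] + [p,q]. For instance
  ∂[6,7,8] = [7,8] − [6,8] + [6,7],
  ∂[2,6,9] = [6,9] − [2,9] + [2,6].
This gives a 27×18 integer matrix of rank 17; reducing to Smith normal form yields diagonal entries (1,1,1,1,1,1,1,1,1,1,1,1,1,1,1,1,1).

Now H_k = ker ∂_k / im ∂_{k+1}, so:

  H_0: rank C_0 − rank ∂_1 = 9 − 8 = 1, and the invariant factors of ∂_1 are all 1, so H_0 = Z.
  H_1: rank ker ∂_1 − rank ∂_2 = (27 − 8) − 17 = 2, and the invariant factors of ∂_2 are all 1, so H_1 = Z^2.
  H_2: rank ker ∂_2 − rank ∂_3 = (18 − 17) − 0 = 1, and there is no ∂_3, so H_2 = Z.

As a check, the Euler characteristic is 9 − 27 + 18 = 0, which agrees with 1 − 2 + 1 = 0.
(K is a triangulation of the torus T^2.)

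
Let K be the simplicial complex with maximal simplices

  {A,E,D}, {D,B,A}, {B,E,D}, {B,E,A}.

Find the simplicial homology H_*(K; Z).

H_0 = Z,  H_1 = 0,  H_2 = Z.

K has 4 vertices, 6 edges, 4 triangles.
rank ∂_0 = 0, rank ∂_1 = 3 ⇒ b_0 = 4 − 0 − 3 = 1; all invariant factors of ∂_1 are 1 so no torsion. So H_0 ≅ Z.
rank ∂_1 = 3, rank ∂_2 = 3 ⇒ b_1 = 6 − 3 − 3 = 0; all invariant factors of ∂_2 are 1 so no torsion. So H_1 ≅ 0.
rank ∂_2 = 3, rank ∂_3 = 0 ⇒ b_2 = 4 − 3 − 0 = 1. So H_2 ≅ Z.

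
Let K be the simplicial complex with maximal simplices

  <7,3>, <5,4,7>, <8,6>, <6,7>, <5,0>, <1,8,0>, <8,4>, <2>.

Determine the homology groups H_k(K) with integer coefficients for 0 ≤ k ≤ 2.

We work with the vertex ordering 0 < 1 < 2 < 3 < 4 < 5 < 6 < 7 < 8. The simplices of K, each written with vertices in increasing order, are:

  0-simplices (9): [0], [1], [2], [3], [4], [5], [6], [7], [8]
  1-simplices (11): [0,1], [0,5], [0,8], [1,8], [3,7], [4,5], [4,7], [4,8], [5,7], [6,7], [6,8]
  2-simplices (2): [0,1,8], [4,5,7]

giving chain groups C_0 ≅ Z^9, C_1 ≅ Z^11, C_2 ≅ Z^2.

The boundary map ∂_1: C_1 → C_0 is given by ∂[p,q] = [q] − [p]. For instance
  ∂[4,5] = [5] − [4].
The resulting 9×11 matrix has rank 7, and its Smith normal form has invariant factors (1,1,1,1,1,1,1).

The boundary map ∂_2: C_2 → C_1 maps a triangle to the signed sum of its edges. For instance
  ∂[0,1,8] = [1,8] − [0,8] + [0,1],
  ∂[4,5,7] = [5,7] − [4,7] + [4,5].
The resulting 11×2 matrix has rank 2, and its Smith normal form has invariant factors (1,1).

Reading off H_k = ker ∂_k / im ∂_{k+1}:

  H_0: rank C_0 − rank ∂_1 = 9 − 7 = 2, and the invariant factors of ∂_1 are all 1, so H_0 = Z^2.
  H_1: rank ker ∂_1 − rank ∂_2 = (11 − 7) − 2 = 2, and the invariant factors of ∂_2 are all 1, so H_1 = Z^2.
  H_2: rank ker ∂_2 − rank ∂_3 = (2 − 2) − 0 = 0, and there is no ∂_3, so H_2 = 0.

H_0 = Z^2,  H_1 = Z^2,  H_2 = 0.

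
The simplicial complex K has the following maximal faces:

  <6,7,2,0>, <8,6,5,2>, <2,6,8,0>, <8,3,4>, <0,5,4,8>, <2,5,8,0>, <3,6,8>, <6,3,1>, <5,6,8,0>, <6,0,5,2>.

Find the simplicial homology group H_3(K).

H_3 ≅ Z.

We work with the vertex ordering 0 < 1 < 2 < 3 < 4 < 5 < 6 < 7 < 8. The simplices of K, each written with vertices in increasing order, are:

  0-simplices (9): [0], [1], [2], [3], [4], [5], [6], [7], [8]
  1-simplices (21): [0,2], [0,4], [0,5], [0,6], [0,7], [0,8], [1,3], [1,6], [2,5], [2,6], [2,7], [2,8], [3,4], [3,6], [3,8], [4,5], [4,8], [5,6], [5,8], [6,7], [6,8]
  2-simplices (19): (19 of them)
  3-simplices (7): [0,2,5,6], [0,2,5,8], [0,2,6,7], [0,2,6,8], [0,4,5,8], [0,5,6,8], [2,5,6,8]

so the chain groups are C_0 ≅ Z^9, C_1 ≅ Z^21, C_2 ≅ Z^19, C_3 ≅ Z^7.

The boundary map ∂_1: C_1 → C_0 maps an edge to its endpoints' difference, ∂[p,q] = q − p. For instance
  ∂[2,8] = [8] − [2].
As a 9×21 matrix over Z this has rank 8, with invariant factors (1,1,1,1,1,1,1,1).

∂_2: C_2 → C_1 acts by ∂[p,q,r] = [q,r] − [p,r] + [p,q]. For instance
  ∂[0,4,5] = [4,5] − [0,5] + [0,4],
  ∂[5,6,8] = [6,8] − [5,8] + [5,6].
This gives a 21×19 integer matrix of rank 13; reducing to Smith normal form yields diagonal entries (1,1,1,1,1,1,1,1,1,1,1,1,1).

Boundary ∂_3: C_3 → C_2 sends each 3-simplex σ to the alternating sum Σ_i (−1)^i (σ with its i-th vertex removed). For instance
  ∂[0,2,6,8] = [2,6,8] − [0,6,8] + [0,2,8] − [0,2,6],
  ∂[0,2,6,7] = [2,6,7] − [0,6,7] + [0,2,7] − [0,2,6].
This gives a 19×7 integer matrix of rank 6; reducing to Smith normal form yields diagonal entries (1,1,1,1,1,1).

Computing H_k = (kernel of ∂_k) / (image of ∂_{k+1}):

  H_3: rank ker ∂_3 − rank ∂_4 = (7 − 6) − 0 = 1, and there is no ∂_4, so H_3 ≅ Z.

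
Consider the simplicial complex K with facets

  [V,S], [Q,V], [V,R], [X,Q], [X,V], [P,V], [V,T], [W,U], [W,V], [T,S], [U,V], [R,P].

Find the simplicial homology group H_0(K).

We work with the vertex ordering P < Q < R < S < T < U < V < W < X. The simplices of K, each written with vertices in increasing order, are:

  0-simplices (9): P, Q, R, S, T, U, V, W, X
  1-simplices (12): PR, PV, QV, QX, RV, ST, SV, TV, UV, UW, VW, VX

Hence C_0 ≅ Z^9, C_1 ≅ Z^12.

Boundary ∂_1: C_1 → C_0 maps an edge to its endpoints' difference, ∂[p,q] = q − p.
As a 9×12 matrix over Z this has rank 8, with invariant factors (1,1,1,1,1,1,1,1).

Now H_k = ker ∂_k / im ∂_{k+1}, so:

  H_0: rank C_0 − rank ∂_1 = 9 − 8 = 1, and the invariant factors of ∂_1 are all 1, so H_0 = Z.

H_0 = Z.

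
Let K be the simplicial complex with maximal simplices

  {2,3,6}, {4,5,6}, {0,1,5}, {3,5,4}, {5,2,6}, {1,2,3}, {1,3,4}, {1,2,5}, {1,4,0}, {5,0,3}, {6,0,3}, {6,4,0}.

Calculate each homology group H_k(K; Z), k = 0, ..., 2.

H_0 ≅ Z,  H_1 ≅ Z/2,  H_2 = 0.

We work with the vertex ordering 0 < 1 < 2 < 3 < 4 < 5 < 6. The simplices of K, each written with vertices in increasing order, are:

  0-simplices (7): [0], [1], [2], [3], [4], [5], [6]
  1-simplices (18): [0,1], [0,3], [0,4], [0,5], [0,6], [1,2], [1,3], [1,4], [1,5], [2,3], [2,5], [2,6], [3,4], [3,5], [3,6], [4,5], [4,6], [5,6]
  2-simplices (12): [0,1,4], [0,1,5], [0,3,5], [0,3,6], [0,4,6], [1,2,3], [1,2,5], [1,3,4], [2,3,6], [2,5,6], [3,4,5], [4,5,6]

giving chain groups C_0 ≅ Z^7, C_1 ≅ Z^18, C_2 ≅ Z^12.

∂_1: C_1 → C_0 maps an edge to its endpoints' difference, ∂[p,q] = q − p. For instance
  ∂[4,5] = [5] − [4].
As a 7×18 matrix over Z this has rank 6, with invariant factors (1,1,1,1,1,1).

∂_2: C_2 → C_1 sends each 2-simplex [p,q,r] to [q,r] − [p,r] + [p,q]. For instance
  ∂[0,4,6] = [4,6] − [0,6] + [0,4],
  ∂[2,3,6] = [3,6] − [2,6] + [2,3].
The resulting 18×12 matrix has rank 12, and its Smith normal form has invariant factors (1,1,1,1,1,1,1,1,1,1,1,2).

Now H_k = ker ∂_k / im ∂_{k+1}, so:

  H_0: rank C_0 − rank ∂_1 = 7 − 6 = 1, and the invariant factors of ∂_1 are all 1, so H_0 = Z.
  H_1: rank ker ∂_1 − rank ∂_2 = (18 − 6) − 12 = 0, and ∂_2 has invariant factor 2 > 1, so H_1 = Z/2.
  H_2: rank ker ∂_2 − rank ∂_3 = (12 − 12) − 0 = 0, and there is no ∂_3, so H_2 = 0.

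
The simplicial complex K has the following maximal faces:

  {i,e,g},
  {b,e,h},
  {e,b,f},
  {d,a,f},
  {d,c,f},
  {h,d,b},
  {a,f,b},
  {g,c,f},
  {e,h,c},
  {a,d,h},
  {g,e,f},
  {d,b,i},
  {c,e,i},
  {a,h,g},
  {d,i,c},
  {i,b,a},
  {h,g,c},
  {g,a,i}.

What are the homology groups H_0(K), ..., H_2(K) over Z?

H_0 ≅ Z,  H_1 ≅ Z ⊕ Z/2,  H_2 = 0.

Fix the vertex order a < b < c < d < e < f < g < h < i and write every simplex with vertices in increasing order. Then dim K = 2 and the simplices of K are:

  0-simplices (9): a, b, c, d, e, f, g, h, i
  1-simplices (27): ab, ad, af, ag, ah, ai, bd, be, bf, bh, bi, cd, ce, cf, cg, ch, ci, df, dh, di, ef, eg, eh, ei, fg, gh, gi
  2-simplices (18): abf, abi, adf, adh, agh, agi, bdh, bdi, bef, beh, cdf, cdi, ceh, cei, cfg, cgh, efg, egi

so the chain groups are C_0 ≅ Z^9, C_1 ≅ Z^27, C_2 ≅ Z^18.

Boundary ∂_1: C_1 → C_0 sends each edge [p,q] (with p < q) to q − p. For instance
  ∂cf = f − c.
The 9×27 boundary matrix has rank 8 and Smith normal form diag(1,1,1,1,1,1,1,1).

Boundary ∂_2: C_2 → C_1 acts by ∂[p,q,r] = [q,r] − [p,r] + [p,q]. For instance
  ∂agh = gh − ah + ag,
  ∂adf = df − af + ad.
The 27×18 boundary matrix has rank 18 and Smith normal form diag(1,1,1,1,1,1,1,1,1,1,1,1,1,1,1,1,1,2).

Computing H_k = (kernel of ∂_k) / (image of ∂_{k+1}):

  H_0: rank C_0 − rank ∂_1 = 9 − 8 = 1, and the invariant factors of ∂_1 are all 1, so H_0 = Z.
  H_1: rank ker ∂_1 − rank ∂_2 = (27 − 8) − 18 = 1, and ∂_2 has invariant factor 2 > 1, so H_1 = Z ⊕ Z/2.
  H_2: rank ker ∂_2 − rank ∂_3 = (18 − 18) − 0 = 0, and there is no ∂_3, so H_2 = 0.

(K is a triangulation of the Klein bottle.)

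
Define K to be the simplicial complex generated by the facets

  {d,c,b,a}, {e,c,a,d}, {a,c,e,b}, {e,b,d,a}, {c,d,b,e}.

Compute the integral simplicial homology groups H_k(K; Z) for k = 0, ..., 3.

Fix the vertex order a < b < c < d < e and write every simplex with vertices in increasing order. Then dim K = 3 and the simplices of K are:

  0-simplices (5): a, b, c, d, e
  1-simplices (10): ab, ac, ad, ae, bc, bd, be, cd, ce, de
  2-simplices (10): abc, abd, abe, acd, ace, ade, bcd, bce, bde, cde
  3-simplices (5): abcd, abce, abde, acde, bcde

Hence C_0 ≅ Z^5, C_1 ≅ Z^10, C_2 ≅ Z^10, C_3 ≅ Z^5.

∂_1: C_1 → C_0 maps an edge to its endpoints' difference, ∂[p,q] = q − p. For instance
  ∂de = e − d.
As a 5×10 matrix over Z this has rank 4, with invariant factors (1,1,1,1).

The boundary map ∂_2: C_2 → C_1 sends each 2-simplex [p,q,r] to [q,r] − [p,r] + [p,q]. For instance
  ∂bcd = cd − bd + bc,
  ∂abc = bc − ac + ab.
The resulting 10×10 matrix has rank 6, and its Smith normal form has invariant factors (1,1,1,1,1,1).

The boundary map ∂_3: C_3 → C_2 sends each 3-simplex σ to the alternating sum Σ_i (−1)^i (σ with its i-th vertex removed). For instance
  ∂abcd = bcd − acd + abd − abc,
  ∂bcde = cde − bde + bce − bcd.
This gives a 10×5 integer matrix of rank 4; reducing to Smith normal form yields diagonal entries (1,1,1,1).

From H_k ≅ ker(∂_k) / im(∂_{k+1}) we obtain:

  H_0: rank C_0 − rank ∂_1 = 5 − 4 = 1, and the invariant factors of ∂_1 are all 1, so H_0 = Z.
  H_1: rank ker ∂_1 − rank ∂_2 = (10 − 4) − 6 = 0, and the invariant factors of ∂_2 are all 1, so H_1 = 0.
  H_2: rank ker ∂_2 − rank ∂_3 = (10 − 6) − 4 = 0, and the invariant factors of ∂_3 are all 1, so H_2 = 0.
  H_3: rank ker ∂_3 − rank ∂_4 = (5 − 4) − 0 = 1, and there is no ∂_4, so H_3 = Z.

As a check, the Euler characteristic is 5 − 10 + 10 − 5 = 0, which agrees with 1 − 0 + 0 − 1 = 0.

H_0 = Z,  H_1 = 0,  H_2 = 0,  H_3 = Z.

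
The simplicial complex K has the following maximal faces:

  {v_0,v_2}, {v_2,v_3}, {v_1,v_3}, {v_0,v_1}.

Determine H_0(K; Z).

H_0 = Z.

We work with the vertex ordering v_0 < v_1 < v_2 < v_3. The simplices of K, each written with vertices in increasing order, are:

  0-simplices (4): [v_0], [v_1], [v_2], [v_3]
  1-simplices (4): [v_0,v_1], [v_0,v_2], [v_1,v_3], [v_2,v_3]

so the chain groups are C_0 ≅ Z^4, C_1 ≅ Z^4.

Boundary ∂_1: C_1 → C_0 is given by ∂[p,q] = [q] − [p].
The resulting 4×4 matrix has rank 3, and its Smith normal form has invariant factors (1,1,1).

Now H_k = ker ∂_k / im ∂_{k+1}, so:

  H_0: rank C_0 − rank ∂_1 = 4 − 3 = 1, and the invariant factors of ∂_1 are all 1, so H_0 ≅ Z.

(K is a triangulation of the circle S^1.)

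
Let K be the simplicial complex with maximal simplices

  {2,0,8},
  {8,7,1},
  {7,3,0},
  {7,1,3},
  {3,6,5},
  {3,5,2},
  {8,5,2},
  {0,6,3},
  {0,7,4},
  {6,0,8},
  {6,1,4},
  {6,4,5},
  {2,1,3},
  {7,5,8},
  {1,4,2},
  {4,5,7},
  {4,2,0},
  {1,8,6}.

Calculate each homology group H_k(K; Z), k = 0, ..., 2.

Fix the vertex order 0 < 1 < 2 < 3 < 4 < 5 < 6 < 7 < 8 and write every simplex with vertices in increasing order. Then dim K = 2 and the simplices of K are:

  0-simplices (9): [0], [1], [2], [3], [4], [5], [6], [7], [8]
  1-simplices (27): (27 of them)
  2-simplices (18): [0,2,4], [0,2,8], [0,3,6], [0,3,7], [0,4,7], [0,6,8], [1,2,3], [1,2,4], [1,3,7], [1,4,6], [1,6,8], [1,7,8], [2,3,5], [2,5,8], [3,5,6], [4,5,6], [4,5,7], [5,7,8]

giving chain groups C_0 ≅ Z^9, C_1 ≅ Z^27, C_2 ≅ Z^18.

The boundary map ∂_1: C_1 → C_0 maps an edge to its endpoints' difference, ∂[p,q] = q − p. For instance
  ∂[0,8] = [8] − [0].
The 9×27 boundary matrix has rank 8 and Smith normal form diag(1,1,1,1,1,1,1,1).

Boundary ∂_2: C_2 → C_1 acts by ∂[p,q,r] = [q,r] − [p,r] + [p,q]. For instance
  ∂[3,5,6] = [5,6] − [3,6] + [3,5],
  ∂[1,3,7] = [3,7] − [1,7] + [1,3].
As a 27×18 matrix over Z this has rank 17, with invariant factors (1,1,1,1,1,1,1,1,1,1,1,1,1,1,1,1,1).

From H_k ≅ ker(∂_k) / im(∂_{k+1}) we obtain:

  H_0: rank C_0 − rank ∂_1 = 9 − 8 = 1, and the invariant factors of ∂_1 are all 1, so H_0 ≅ Z.
  H_1: rank ker ∂_1 − rank ∂_2 = (27 − 8) − 17 = 2, and the invariant factors of ∂_2 are all 1, so H_1 ≅ Z^2.
  H_2: rank ker ∂_2 − rank ∂_3 = (18 − 17) − 0 = 1, and there is no ∂_3, so H_2 ≅ Z.

(K is a triangulation of the torus T^2.)

H_0 ≅ Z,  H_1 ≅ Z^2,  H_2 ≅ Z.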